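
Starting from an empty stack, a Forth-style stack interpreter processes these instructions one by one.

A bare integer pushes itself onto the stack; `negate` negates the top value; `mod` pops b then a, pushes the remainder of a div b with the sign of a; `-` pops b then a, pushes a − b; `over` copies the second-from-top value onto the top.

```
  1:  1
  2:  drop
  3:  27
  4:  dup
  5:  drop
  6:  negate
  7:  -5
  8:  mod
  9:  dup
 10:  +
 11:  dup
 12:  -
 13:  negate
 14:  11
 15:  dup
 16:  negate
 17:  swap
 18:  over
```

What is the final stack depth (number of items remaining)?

4

1      -> [1]
drop   -> []
27     -> [27]
dup    -> [27, 27]
drop   -> [27]
negate -> [-27]
-5     -> [-27, -5]
mod    -> [-2]
dup    -> [-2, -2]
+      -> [-4]
dup    -> [-4, -4]
-      -> [0]
negate -> [0]
11     -> [0, 11]
dup    -> [0, 11, 11]
negate -> [0, 11, -11]
swap   -> [0, -11, 11]
over   -> [0, -11, 11, -11]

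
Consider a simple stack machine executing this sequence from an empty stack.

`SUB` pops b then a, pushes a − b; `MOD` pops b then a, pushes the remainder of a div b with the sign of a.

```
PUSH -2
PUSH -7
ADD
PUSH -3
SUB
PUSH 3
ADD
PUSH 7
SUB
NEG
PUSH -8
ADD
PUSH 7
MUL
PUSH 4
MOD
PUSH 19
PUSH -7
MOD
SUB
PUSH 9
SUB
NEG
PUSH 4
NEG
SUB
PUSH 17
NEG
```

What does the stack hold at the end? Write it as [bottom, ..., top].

PUSH -2 -> [-2]
PUSH -7 -> [-2, -7]
ADD     -> [-9]
PUSH -3 -> [-9, -3]
SUB     -> [-6]
PUSH 3  -> [-6, 3]
ADD     -> [-3]
PUSH 7  -> [-3, 7]
SUB     -> [-10]
NEG     -> [10]
PUSH -8 -> [10, -8]
ADD     -> [2]
PUSH 7  -> [2, 7]
MUL     -> [14]
PUSH 4  -> [14, 4]
MOD     -> [2]
PUSH 19 -> [2, 19]
PUSH -7 -> [2, 19, -7]
MOD     -> [2, 5]
SUB     -> [-3]
PUSH 9  -> [-3, 9]
SUB     -> [-12]
NEG     -> [12]
PUSH 4  -> [12, 4]
NEG     -> [12, -4]
SUB     -> [16]
PUSH 17 -> [16, 17]
NEG     -> [16, -17]

[16, -17]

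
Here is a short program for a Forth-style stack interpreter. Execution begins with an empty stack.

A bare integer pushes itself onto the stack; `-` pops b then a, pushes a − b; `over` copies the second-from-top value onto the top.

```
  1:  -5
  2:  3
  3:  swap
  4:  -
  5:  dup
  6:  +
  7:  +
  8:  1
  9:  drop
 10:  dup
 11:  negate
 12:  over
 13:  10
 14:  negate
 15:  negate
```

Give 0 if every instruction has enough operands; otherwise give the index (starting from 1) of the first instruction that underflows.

-5   : [-5]
3    : [-5, 3]
swap : [3, -5]
-    : [8]
dup  : [8, 8]
+    : [16]
+  — needs 2 operands, stack has 1 → underflow

7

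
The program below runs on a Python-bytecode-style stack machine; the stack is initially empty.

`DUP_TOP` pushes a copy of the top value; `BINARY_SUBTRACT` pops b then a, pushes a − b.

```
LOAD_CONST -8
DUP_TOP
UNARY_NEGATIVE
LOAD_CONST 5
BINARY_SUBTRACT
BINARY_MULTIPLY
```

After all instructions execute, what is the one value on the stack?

LOAD_CONST -8   → -8
DUP_TOP         → -8 -8
UNARY_NEGATIVE  → -8 8
LOAD_CONST 5    → -8 8 5
BINARY_SUBTRACT → -8 3
BINARY_MULTIPLY → -24

-24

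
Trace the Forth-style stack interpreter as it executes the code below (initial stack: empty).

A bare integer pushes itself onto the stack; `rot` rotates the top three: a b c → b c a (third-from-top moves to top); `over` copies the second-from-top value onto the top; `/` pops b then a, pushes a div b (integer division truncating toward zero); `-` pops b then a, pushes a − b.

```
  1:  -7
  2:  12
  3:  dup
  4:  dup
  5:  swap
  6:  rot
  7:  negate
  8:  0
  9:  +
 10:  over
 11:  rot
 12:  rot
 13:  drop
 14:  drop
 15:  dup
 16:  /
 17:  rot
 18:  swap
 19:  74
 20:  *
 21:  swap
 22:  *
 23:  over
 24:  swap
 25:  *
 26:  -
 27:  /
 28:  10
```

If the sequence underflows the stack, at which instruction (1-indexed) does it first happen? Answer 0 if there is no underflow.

27

-7      -7
12      -7 12
dup     -7 12 12
dup     -7 12 12 12
swap    -7 12 12 12
rot     -7 12 12 12
negate  -7 12 12 -12
0       -7 12 12 -12 0
+       -7 12 12 -12
over    -7 12 12 -12 12
rot     -7 12 -12 12 12
rot     -7 12 12 12 -12
drop    -7 12 12 12
drop    -7 12 12
dup     -7 12 12 12
/       -7 12 1
rot     12 1 -7
swap    12 -7 1
74      12 -7 1 74
*       12 -7 74
swap    12 74 -7
*       12 -518
over    12 -518 12
swap    12 12 -518
*       12 -6216
-       6228
/  — needs 2 operands, stack has 1 → underflow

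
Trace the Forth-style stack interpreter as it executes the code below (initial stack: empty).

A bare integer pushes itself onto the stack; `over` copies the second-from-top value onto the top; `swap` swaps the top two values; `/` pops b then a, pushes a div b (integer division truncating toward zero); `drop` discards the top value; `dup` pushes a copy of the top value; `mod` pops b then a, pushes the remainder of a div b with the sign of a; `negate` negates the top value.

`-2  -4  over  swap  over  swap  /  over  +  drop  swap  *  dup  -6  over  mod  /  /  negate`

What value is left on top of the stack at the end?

-2      -2
-4      -2 -4
over    -2 -4 -2
swap    -2 -2 -4
over    -2 -2 -4 -2
swap    -2 -2 -2 -4
/       -2 -2 0
over    -2 -2 0 -2
+       -2 -2 -2
drop    -2 -2
swap    -2 -2
*       4
dup     4 4
-6      4 4 -6
over    4 4 -6 4
mod     4 4 -2
/       4 -2
/       -2
negate  2

2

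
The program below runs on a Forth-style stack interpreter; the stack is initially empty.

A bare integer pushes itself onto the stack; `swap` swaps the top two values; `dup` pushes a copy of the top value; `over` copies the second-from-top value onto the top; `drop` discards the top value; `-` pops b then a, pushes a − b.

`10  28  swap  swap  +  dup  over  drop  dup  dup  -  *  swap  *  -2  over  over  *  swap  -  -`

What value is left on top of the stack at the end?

-2

10   → [10]
28   → [10, 28]
swap → [28, 10]
swap → [10, 28]
+    → [38]
dup  → [38, 38]
over → [38, 38, 38]
drop → [38, 38]
dup  → [38, 38, 38]
dup  → [38, 38, 38, 38]
-    → [38, 38, 0]
*    → [38, 0]
swap → [0, 38]
*    → [0]
-2   → [0, -2]
over → [0, -2, 0]
over → [0, -2, 0, -2]
*    → [0, -2, 0]
swap → [0, 0, -2]
-    → [0, 2]
-    → [-2]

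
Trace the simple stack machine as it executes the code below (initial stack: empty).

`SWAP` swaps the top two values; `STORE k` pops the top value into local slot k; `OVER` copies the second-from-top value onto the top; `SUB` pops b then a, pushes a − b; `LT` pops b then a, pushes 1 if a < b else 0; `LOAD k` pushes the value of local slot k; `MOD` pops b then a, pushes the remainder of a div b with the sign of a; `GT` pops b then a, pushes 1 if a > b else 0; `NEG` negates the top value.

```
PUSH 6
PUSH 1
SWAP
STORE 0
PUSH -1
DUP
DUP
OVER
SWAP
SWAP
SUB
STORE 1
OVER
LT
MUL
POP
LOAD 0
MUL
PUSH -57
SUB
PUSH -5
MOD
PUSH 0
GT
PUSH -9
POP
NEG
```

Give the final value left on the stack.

PUSH 6   : 6
PUSH 1   : 6 1
SWAP     : 1 6
STORE 0  : 1
PUSH -1  : 1 -1
DUP      : 1 -1 -1
DUP      : 1 -1 -1 -1
OVER     : 1 -1 -1 -1 -1
SWAP     : 1 -1 -1 -1 -1
SWAP     : 1 -1 -1 -1 -1
SUB      : 1 -1 -1 0
STORE 1  : 1 -1 -1
OVER     : 1 -1 -1 -1
LT       : 1 -1 0
MUL      : 1 0
POP      : 1
LOAD 0   : 1 6
MUL      : 6
PUSH -57 : 6 -57
SUB      : 63
PUSH -5  : 63 -5
MOD      : 3
PUSH 0   : 3 0
GT       : 1
PUSH -9  : 1 -9
POP      : 1
NEG      : -1

-1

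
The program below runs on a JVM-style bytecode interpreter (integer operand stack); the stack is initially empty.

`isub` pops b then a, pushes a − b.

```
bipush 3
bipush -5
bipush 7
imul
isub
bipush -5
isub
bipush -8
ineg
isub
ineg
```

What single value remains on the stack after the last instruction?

bipush 3  -> [3]
bipush -5 -> [3, -5]
bipush 7  -> [3, -5, 7]
imul      -> [3, -35]
isub      -> [38]
bipush -5 -> [38, -5]
isub      -> [43]
bipush -8 -> [43, -8]
ineg      -> [43, 8]
isub      -> [35]
ineg      -> [-35]

-35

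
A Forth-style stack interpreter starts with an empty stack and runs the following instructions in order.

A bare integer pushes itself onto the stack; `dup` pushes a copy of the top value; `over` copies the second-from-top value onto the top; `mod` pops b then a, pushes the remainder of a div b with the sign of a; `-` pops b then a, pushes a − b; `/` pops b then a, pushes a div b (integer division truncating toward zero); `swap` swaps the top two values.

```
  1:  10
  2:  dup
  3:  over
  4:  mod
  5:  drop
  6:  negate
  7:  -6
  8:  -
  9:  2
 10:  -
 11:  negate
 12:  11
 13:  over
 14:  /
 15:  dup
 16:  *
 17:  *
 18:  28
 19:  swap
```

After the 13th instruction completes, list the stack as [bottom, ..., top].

10     → 10
dup    → 10 10
over   → 10 10 10
mod    → 10 0
drop   → 10
negate → -10
-6     → -10 -6
-      → -4
2      → -4 2
-      → -6
negate → 6
11     → 6 11
over   → 6 11 6

[6, 11, 6]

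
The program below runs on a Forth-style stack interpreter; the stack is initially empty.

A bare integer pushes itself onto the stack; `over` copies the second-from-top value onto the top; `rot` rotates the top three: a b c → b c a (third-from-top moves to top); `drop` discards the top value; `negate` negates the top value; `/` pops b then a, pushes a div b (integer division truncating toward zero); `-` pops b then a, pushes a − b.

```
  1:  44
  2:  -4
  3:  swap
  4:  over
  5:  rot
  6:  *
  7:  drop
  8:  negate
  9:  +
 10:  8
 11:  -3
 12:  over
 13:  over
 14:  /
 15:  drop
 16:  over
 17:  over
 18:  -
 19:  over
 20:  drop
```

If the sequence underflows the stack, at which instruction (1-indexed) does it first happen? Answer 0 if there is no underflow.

9

44      44
-4      44 -4
swap    -4 44
over    -4 44 -4
rot     44 -4 -4
*       44 16
drop    44
negate  -44
+  — needs 2 operands, stack has 1 → underflow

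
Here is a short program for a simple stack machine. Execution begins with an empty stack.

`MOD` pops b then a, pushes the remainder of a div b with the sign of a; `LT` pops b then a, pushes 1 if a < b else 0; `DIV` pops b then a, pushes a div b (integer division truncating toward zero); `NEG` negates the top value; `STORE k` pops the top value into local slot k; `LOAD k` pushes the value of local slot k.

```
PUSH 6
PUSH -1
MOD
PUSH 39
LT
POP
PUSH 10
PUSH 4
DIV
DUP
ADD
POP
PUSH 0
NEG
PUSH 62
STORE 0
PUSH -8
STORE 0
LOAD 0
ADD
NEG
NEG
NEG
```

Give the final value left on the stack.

8

PUSH 6  -> 6
PUSH -1 -> 6 -1
MOD     -> 0
PUSH 39 -> 0 39
LT      -> 1
POP     -> (empty)
PUSH 10 -> 10
PUSH 4  -> 10 4
DIV     -> 2
DUP     -> 2 2
ADD     -> 4
POP     -> (empty)
PUSH 0  -> 0
NEG     -> 0
PUSH 62 -> 0 62
STORE 0 -> 0
PUSH -8 -> 0 -8
STORE 0 -> 0
LOAD 0  -> 0 -8
ADD     -> -8
NEG     -> 8
NEG     -> -8
NEG     -> 8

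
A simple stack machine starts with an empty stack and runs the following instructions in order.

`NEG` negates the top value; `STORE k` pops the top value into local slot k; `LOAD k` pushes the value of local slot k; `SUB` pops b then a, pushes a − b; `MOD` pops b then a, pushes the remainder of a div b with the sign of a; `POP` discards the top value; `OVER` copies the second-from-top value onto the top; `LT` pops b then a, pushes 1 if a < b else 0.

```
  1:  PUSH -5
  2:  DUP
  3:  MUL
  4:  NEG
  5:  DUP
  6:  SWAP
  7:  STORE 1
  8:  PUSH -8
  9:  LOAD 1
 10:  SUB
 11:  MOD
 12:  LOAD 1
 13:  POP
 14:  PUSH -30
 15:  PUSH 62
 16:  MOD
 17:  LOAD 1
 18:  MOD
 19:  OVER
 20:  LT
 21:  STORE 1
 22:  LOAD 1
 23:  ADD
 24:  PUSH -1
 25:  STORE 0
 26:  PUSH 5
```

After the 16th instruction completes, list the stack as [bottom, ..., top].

PUSH -5  : -5
DUP      : -5 -5
MUL      : 25
NEG      : -25
DUP      : -25 -25
SWAP     : -25 -25
STORE 1  : -25
PUSH -8  : -25 -8
LOAD 1   : -25 -8 -25
SUB      : -25 17
MOD      : -8
LOAD 1   : -8 -25
POP      : -8
PUSH -30 : -8 -30
PUSH 62  : -8 -30 62
MOD      : -8 -30

[-8, -30]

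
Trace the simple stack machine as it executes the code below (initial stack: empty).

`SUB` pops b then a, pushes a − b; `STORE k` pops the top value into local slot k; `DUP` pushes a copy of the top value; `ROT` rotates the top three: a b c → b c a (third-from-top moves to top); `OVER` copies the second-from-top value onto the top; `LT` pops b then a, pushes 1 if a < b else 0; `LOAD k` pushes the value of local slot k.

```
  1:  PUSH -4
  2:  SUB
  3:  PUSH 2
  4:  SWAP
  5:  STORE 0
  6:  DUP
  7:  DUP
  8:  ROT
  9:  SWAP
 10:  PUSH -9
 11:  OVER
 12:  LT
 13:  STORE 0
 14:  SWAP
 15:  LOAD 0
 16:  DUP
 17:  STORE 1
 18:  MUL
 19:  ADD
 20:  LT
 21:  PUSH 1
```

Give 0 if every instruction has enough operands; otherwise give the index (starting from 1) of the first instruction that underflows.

PUSH -4 -> -4
SUB  — needs 2 operands, stack has 1 → underflow

2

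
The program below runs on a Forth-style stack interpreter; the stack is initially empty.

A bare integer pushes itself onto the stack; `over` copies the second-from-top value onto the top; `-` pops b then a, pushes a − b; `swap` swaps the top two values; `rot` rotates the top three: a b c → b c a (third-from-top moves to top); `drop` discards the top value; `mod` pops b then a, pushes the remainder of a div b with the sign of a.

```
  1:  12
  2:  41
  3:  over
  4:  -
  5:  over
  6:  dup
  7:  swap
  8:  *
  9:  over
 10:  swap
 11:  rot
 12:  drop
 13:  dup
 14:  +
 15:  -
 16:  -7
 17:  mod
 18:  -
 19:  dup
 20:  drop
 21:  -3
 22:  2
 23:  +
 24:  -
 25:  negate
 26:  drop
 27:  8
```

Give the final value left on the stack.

8

12     : [12]
41     : [12, 41]
over   : [12, 41, 12]
-      : [12, 29]
over   : [12, 29, 12]
dup    : [12, 29, 12, 12]
swap   : [12, 29, 12, 12]
*      : [12, 29, 144]
over   : [12, 29, 144, 29]
swap   : [12, 29, 29, 144]
rot    : [12, 29, 144, 29]
drop   : [12, 29, 144]
dup    : [12, 29, 144, 144]
+      : [12, 29, 288]
-      : [12, -259]
-7     : [12, -259, -7]
mod    : [12, 0]
-      : [12]
dup    : [12, 12]
drop   : [12]
-3     : [12, -3]
2      : [12, -3, 2]
+      : [12, -1]
-      : [13]
negate : [-13]
drop   : []
8      : [8]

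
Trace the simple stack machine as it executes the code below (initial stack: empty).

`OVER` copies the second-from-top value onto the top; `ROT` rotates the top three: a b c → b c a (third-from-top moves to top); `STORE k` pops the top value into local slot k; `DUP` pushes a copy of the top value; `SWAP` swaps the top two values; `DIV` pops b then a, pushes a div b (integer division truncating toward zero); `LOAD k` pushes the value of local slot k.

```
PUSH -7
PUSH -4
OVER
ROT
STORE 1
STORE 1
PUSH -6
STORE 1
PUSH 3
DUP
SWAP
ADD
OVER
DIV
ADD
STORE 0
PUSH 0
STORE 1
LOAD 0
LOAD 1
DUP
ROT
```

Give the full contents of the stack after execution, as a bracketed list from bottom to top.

PUSH -7  -7
PUSH -4  -7 -4
OVER     -7 -4 -7
ROT      -4 -7 -7
STORE 1  -4 -7
STORE 1  -4
PUSH -6  -4 -6
STORE 1  -4
PUSH 3   -4 3
DUP      -4 3 3
SWAP     -4 3 3
ADD      -4 6
OVER     -4 6 -4
DIV      -4 -1
ADD      -5
STORE 0  (empty)
PUSH 0   0
STORE 1  (empty)
LOAD 0   -5
LOAD 1   -5 0
DUP      -5 0 0
ROT      0 0 -5

[0, 0, -5]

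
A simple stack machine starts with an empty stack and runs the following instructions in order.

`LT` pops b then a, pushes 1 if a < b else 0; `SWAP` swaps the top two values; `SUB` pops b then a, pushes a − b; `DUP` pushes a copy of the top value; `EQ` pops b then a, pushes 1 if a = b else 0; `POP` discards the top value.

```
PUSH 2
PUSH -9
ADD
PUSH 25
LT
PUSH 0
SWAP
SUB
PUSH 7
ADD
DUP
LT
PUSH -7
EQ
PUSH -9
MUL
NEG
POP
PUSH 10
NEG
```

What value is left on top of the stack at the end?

-10

PUSH 2  → [2]
PUSH -9 → [2, -9]
ADD     → [-7]
PUSH 25 → [-7, 25]
LT      → [1]
PUSH 0  → [1, 0]
SWAP    → [0, 1]
SUB     → [-1]
PUSH 7  → [-1, 7]
ADD     → [6]
DUP     → [6, 6]
LT      → [0]
PUSH -7 → [0, -7]
EQ      → [0]
PUSH -9 → [0, -9]
MUL     → [0]
NEG     → [0]
POP     → []
PUSH 10 → [10]
NEG     → [-10]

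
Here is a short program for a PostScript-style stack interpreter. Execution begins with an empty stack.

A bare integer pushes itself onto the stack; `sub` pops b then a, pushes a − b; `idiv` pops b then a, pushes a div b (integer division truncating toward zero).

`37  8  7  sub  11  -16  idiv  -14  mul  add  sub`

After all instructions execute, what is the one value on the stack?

36

37   -> 37
8    -> 37 8
7    -> 37 8 7
sub  -> 37 1
11   -> 37 1 11
-16  -> 37 1 11 -16
idiv -> 37 1 0
-14  -> 37 1 0 -14
mul  -> 37 1 0
add  -> 37 1
sub  -> 36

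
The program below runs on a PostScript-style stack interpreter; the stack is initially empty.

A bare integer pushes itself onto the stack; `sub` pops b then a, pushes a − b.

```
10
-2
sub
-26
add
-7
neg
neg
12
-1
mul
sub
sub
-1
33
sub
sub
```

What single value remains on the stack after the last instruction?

15

10  -> 10
-2  -> 10 -2
sub -> 12
-26 -> 12 -26
add -> -14
-7  -> -14 -7
neg -> -14 7
neg -> -14 -7
12  -> -14 -7 12
-1  -> -14 -7 12 -1
mul -> -14 -7 -12
sub -> -14 5
sub -> -19
-1  -> -19 -1
33  -> -19 -1 33
sub -> -19 -34
sub -> 15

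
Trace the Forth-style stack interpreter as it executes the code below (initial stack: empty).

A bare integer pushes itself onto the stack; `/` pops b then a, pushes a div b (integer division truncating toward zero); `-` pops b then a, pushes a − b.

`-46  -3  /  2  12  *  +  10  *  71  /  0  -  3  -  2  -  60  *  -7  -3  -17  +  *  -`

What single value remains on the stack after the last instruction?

-46  [-46]
-3   [-46, -3]
/    [15]
2    [15, 2]
12   [15, 2, 12]
*    [15, 24]
+    [39]
10   [39, 10]
*    [390]
71   [390, 71]
/    [5]
0    [5, 0]
-    [5]
3    [5, 3]
-    [2]
2    [2, 2]
-    [0]
60   [0, 60]
*    [0]
-7   [0, -7]
-3   [0, -7, -3]
-17  [0, -7, -3, -17]
+    [0, -7, -20]
*    [0, 140]
-    [-140]

-140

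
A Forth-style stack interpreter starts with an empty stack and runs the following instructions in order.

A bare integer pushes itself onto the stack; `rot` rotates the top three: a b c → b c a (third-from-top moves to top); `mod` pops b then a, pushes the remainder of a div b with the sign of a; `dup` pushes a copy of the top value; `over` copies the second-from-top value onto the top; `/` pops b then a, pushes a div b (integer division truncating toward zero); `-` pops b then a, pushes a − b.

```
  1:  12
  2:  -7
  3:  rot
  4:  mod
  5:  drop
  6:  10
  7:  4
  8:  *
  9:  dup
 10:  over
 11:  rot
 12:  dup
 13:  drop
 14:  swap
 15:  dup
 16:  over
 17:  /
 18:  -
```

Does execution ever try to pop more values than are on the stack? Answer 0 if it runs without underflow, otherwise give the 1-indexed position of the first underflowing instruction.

12  [12]
-7  [12, -7]
rot  — needs 3 operands, stack has 2 → underflow

3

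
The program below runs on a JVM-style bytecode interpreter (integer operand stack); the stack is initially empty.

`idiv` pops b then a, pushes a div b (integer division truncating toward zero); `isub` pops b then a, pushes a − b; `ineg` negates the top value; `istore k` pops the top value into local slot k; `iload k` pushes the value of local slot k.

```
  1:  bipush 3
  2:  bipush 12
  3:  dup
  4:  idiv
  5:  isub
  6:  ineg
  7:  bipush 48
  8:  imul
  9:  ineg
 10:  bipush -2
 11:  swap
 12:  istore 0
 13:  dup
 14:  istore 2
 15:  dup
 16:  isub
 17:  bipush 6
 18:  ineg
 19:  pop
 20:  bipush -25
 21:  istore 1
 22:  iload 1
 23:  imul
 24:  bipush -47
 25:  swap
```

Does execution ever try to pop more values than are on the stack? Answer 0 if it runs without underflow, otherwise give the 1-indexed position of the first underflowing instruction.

0

bipush 3   : 3
bipush 12  : 3 12
dup        : 3 12 12
idiv       : 3 1
isub       : 2
ineg       : -2
bipush 48  : -2 48
imul       : -96
ineg       : 96
bipush -2  : 96 -2
swap       : -2 96
istore 0   : -2
dup        : -2 -2
istore 2   : -2
dup        : -2 -2
isub       : 0
bipush 6   : 0 6
ineg       : 0 -6
pop        : 0
bipush -25 : 0 -25
istore 1   : 0
iload 1    : 0 -25
imul       : 0
bipush -47 : 0 -47
swap       : -47 0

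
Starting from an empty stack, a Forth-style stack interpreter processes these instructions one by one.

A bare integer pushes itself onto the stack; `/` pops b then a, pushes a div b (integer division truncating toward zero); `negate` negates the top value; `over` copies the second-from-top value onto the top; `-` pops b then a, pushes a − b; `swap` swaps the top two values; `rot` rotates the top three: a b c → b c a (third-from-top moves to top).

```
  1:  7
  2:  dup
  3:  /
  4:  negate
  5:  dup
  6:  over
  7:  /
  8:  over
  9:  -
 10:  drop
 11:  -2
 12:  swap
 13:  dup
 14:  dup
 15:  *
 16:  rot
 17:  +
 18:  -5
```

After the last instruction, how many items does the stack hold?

7       7
dup     7 7
/       1
negate  -1
dup     -1 -1
over    -1 -1 -1
/       -1 1
over    -1 1 -1
-       -1 2
drop    -1
-2      -1 -2
swap    -2 -1
dup     -2 -1 -1
dup     -2 -1 -1 -1
*       -2 -1 1
rot     -1 1 -2
+       -1 -1
-5      -1 -1 -5

3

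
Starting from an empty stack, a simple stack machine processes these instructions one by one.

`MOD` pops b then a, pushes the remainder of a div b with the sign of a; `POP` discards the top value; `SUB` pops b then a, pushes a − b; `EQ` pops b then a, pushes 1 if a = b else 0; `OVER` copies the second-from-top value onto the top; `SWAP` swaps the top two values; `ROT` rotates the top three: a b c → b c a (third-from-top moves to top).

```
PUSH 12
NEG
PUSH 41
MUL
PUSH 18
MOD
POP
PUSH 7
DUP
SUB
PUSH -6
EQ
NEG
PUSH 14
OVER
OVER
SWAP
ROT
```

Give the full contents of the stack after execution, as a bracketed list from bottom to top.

[0, 14, 0, 14]

PUSH 12  [12]
NEG      [-12]
PUSH 41  [-12, 41]
MUL      [-492]
PUSH 18  [-492, 18]
MOD      [-6]
POP      []
PUSH 7   [7]
DUP      [7, 7]
SUB      [0]
PUSH -6  [0, -6]
EQ       [0]
NEG      [0]
PUSH 14  [0, 14]
OVER     [0, 14, 0]
OVER     [0, 14, 0, 14]
SWAP     [0, 14, 14, 0]
ROT      [0, 14, 0, 14]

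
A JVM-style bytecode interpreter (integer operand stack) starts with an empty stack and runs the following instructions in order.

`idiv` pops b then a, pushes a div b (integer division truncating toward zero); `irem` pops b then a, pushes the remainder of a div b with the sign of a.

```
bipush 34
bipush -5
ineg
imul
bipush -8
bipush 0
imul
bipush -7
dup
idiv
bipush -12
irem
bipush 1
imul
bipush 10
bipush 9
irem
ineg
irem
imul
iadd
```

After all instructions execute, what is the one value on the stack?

170

bipush 34  : [34]
bipush -5  : [34, -5]
ineg       : [34, 5]
imul       : [170]
bipush -8  : [170, -8]
bipush 0   : [170, -8, 0]
imul       : [170, 0]
bipush -7  : [170, 0, -7]
dup        : [170, 0, -7, -7]
idiv       : [170, 0, 1]
bipush -12 : [170, 0, 1, -12]
irem       : [170, 0, 1]
bipush 1   : [170, 0, 1, 1]
imul       : [170, 0, 1]
bipush 10  : [170, 0, 1, 10]
bipush 9   : [170, 0, 1, 10, 9]
irem       : [170, 0, 1, 1]
ineg       : [170, 0, 1, -1]
irem       : [170, 0, 0]
imul       : [170, 0]
iadd       : [170]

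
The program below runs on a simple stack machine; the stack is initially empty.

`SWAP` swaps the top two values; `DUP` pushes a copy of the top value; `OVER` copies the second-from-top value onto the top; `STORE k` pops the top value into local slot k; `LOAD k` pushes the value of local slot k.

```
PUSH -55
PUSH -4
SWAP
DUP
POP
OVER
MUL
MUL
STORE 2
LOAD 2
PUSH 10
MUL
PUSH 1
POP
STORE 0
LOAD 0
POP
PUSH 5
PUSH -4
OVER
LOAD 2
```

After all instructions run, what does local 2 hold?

-880

PUSH -55  [-55]
PUSH -4   [-55, -4]
SWAP      [-4, -55]
DUP       [-4, -55, -55]
POP       [-4, -55]
OVER      [-4, -55, -4]
MUL       [-4, 220]
MUL       [-880]
STORE 2   []
LOAD 2    [-880]
PUSH 10   [-880, 10]
MUL       [-8800]
PUSH 1    [-8800, 1]
POP       [-8800]
STORE 0   []
LOAD 0    [-8800]
POP       []
PUSH 5    [5]
PUSH -4   [5, -4]
OVER      [5, -4, 5]
LOAD 2    [5, -4, 5, -880]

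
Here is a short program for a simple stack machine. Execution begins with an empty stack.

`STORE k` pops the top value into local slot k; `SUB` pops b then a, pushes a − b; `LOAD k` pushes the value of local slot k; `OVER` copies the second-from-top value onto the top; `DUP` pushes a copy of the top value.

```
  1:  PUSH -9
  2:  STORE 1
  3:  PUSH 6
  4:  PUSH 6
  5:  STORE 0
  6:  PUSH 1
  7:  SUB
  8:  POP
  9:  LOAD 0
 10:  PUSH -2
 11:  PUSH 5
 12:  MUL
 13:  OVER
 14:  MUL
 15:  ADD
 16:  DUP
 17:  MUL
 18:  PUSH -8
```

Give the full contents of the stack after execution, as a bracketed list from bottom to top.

[2916, -8]

PUSH -9 : -9
STORE 1 : (empty)
PUSH 6  : 6
PUSH 6  : 6 6
STORE 0 : 6
PUSH 1  : 6 1
SUB     : 5
POP     : (empty)
LOAD 0  : 6
PUSH -2 : 6 -2
PUSH 5  : 6 -2 5
MUL     : 6 -10
OVER    : 6 -10 6
MUL     : 6 -60
ADD     : -54
DUP     : -54 -54
MUL     : 2916
PUSH -8 : 2916 -8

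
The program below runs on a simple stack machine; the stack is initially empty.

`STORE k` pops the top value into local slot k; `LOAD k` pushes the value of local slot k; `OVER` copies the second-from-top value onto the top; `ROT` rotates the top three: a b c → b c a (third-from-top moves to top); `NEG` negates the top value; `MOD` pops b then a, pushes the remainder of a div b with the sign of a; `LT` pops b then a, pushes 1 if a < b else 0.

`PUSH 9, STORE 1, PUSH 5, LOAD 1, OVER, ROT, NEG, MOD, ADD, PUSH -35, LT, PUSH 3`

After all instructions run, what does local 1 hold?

PUSH 9   -> 9
STORE 1  -> (empty)
PUSH 5   -> 5
LOAD 1   -> 5 9
OVER     -> 5 9 5
ROT      -> 9 5 5
NEG      -> 9 5 -5
MOD      -> 9 0
ADD      -> 9
PUSH -35 -> 9 -35
LT       -> 0
PUSH 3   -> 0 3

9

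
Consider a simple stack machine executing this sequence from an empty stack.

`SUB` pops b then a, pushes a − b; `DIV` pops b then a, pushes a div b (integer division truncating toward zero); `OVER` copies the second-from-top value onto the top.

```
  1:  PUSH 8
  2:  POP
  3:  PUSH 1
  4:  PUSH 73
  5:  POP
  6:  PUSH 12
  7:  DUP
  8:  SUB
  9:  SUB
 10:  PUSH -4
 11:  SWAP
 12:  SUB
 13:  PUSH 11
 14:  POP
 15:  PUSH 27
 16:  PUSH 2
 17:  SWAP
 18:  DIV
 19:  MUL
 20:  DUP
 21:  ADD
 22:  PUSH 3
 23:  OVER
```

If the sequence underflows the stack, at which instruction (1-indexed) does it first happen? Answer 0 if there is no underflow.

0

PUSH 8  → 8
POP     → (empty)
PUSH 1  → 1
PUSH 73 → 1 73
POP     → 1
PUSH 12 → 1 12
DUP     → 1 12 12
SUB     → 1 0
SUB     → 1
PUSH -4 → 1 -4
SWAP    → -4 1
SUB     → -5
PUSH 11 → -5 11
POP     → -5
PUSH 27 → -5 27
PUSH 2  → -5 27 2
SWAP    → -5 2 27
DIV     → -5 0
MUL     → 0
DUP     → 0 0
ADD     → 0
PUSH 3  → 0 3
OVER    → 0 3 0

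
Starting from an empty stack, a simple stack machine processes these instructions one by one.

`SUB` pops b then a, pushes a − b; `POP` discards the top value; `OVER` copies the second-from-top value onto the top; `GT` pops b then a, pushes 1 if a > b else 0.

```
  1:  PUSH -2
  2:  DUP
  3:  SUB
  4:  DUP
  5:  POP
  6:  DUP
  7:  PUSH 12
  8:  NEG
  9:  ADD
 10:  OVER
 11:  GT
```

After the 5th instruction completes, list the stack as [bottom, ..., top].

[0]

PUSH -2 : -2
DUP     : -2 -2
SUB     : 0
DUP     : 0 0
POP     : 0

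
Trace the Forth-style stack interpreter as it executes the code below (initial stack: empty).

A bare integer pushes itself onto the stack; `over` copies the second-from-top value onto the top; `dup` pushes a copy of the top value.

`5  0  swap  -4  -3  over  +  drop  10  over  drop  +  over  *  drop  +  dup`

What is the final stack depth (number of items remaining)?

5    → [5]
0    → [5, 0]
swap → [0, 5]
-4   → [0, 5, -4]
-3   → [0, 5, -4, -3]
over → [0, 5, -4, -3, -4]
+    → [0, 5, -4, -7]
drop → [0, 5, -4]
10   → [0, 5, -4, 10]
over → [0, 5, -4, 10, -4]
drop → [0, 5, -4, 10]
+    → [0, 5, 6]
over → [0, 5, 6, 5]
*    → [0, 5, 30]
drop → [0, 5]
+    → [5]
dup  → [5, 5]

2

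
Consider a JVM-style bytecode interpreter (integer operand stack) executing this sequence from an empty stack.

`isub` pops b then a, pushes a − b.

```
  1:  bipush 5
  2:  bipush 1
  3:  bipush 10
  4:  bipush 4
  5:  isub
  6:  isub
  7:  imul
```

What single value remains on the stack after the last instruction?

bipush 5   5
bipush 1   5 1
bipush 10  5 1 10
bipush 4   5 1 10 4
isub       5 1 6
isub       5 -5
imul       -25

-25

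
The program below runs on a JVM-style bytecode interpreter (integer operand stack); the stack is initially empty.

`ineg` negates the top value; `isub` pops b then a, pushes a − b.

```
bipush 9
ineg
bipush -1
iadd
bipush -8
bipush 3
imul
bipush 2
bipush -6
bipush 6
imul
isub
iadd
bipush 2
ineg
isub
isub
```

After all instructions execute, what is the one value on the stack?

-26

bipush 9  : 9
ineg      : -9
bipush -1 : -9 -1
iadd      : -10
bipush -8 : -10 -8
bipush 3  : -10 -8 3
imul      : -10 -24
bipush 2  : -10 -24 2
bipush -6 : -10 -24 2 -6
bipush 6  : -10 -24 2 -6 6
imul      : -10 -24 2 -36
isub      : -10 -24 38
iadd      : -10 14
bipush 2  : -10 14 2
ineg      : -10 14 -2
isub      : -10 16
isub      : -26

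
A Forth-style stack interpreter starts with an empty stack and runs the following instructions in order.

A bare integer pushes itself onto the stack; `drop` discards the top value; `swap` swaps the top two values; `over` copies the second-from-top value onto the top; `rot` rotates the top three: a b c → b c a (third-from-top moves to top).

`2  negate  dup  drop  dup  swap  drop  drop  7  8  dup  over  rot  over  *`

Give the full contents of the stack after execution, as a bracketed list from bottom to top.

[7, 8, 8, 64]

2      → [2]
negate → [-2]
dup    → [-2, -2]
drop   → [-2]
dup    → [-2, -2]
swap   → [-2, -2]
drop   → [-2]
drop   → []
7      → [7]
8      → [7, 8]
dup    → [7, 8, 8]
over   → [7, 8, 8, 8]
rot    → [7, 8, 8, 8]
over   → [7, 8, 8, 8, 8]
*      → [7, 8, 8, 64]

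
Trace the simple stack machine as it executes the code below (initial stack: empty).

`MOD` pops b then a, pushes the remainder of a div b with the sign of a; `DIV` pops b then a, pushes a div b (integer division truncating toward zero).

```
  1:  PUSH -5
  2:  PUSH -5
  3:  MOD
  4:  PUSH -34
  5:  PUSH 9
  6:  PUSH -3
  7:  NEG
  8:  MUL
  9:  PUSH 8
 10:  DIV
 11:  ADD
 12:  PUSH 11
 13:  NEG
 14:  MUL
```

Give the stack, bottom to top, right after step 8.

PUSH -5  -> [-5]
PUSH -5  -> [-5, -5]
MOD      -> [0]
PUSH -34 -> [0, -34]
PUSH 9   -> [0, -34, 9]
PUSH -3  -> [0, -34, 9, -3]
NEG      -> [0, -34, 9, 3]
MUL      -> [0, -34, 27]

[0, -34, 27]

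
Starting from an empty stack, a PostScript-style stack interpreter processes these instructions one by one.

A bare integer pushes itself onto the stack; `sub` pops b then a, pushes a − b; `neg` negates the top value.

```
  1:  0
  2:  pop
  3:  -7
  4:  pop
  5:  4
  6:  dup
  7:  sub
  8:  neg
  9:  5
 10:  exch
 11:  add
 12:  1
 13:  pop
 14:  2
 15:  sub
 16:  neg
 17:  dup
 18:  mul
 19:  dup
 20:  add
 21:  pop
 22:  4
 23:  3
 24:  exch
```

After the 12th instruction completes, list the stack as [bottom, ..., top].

[5, 1]

0     [0]
pop   []
-7    [-7]
pop   []
4     [4]
dup   [4, 4]
sub   [0]
neg   [0]
5     [0, 5]
exch  [5, 0]
add   [5]
1     [5, 1]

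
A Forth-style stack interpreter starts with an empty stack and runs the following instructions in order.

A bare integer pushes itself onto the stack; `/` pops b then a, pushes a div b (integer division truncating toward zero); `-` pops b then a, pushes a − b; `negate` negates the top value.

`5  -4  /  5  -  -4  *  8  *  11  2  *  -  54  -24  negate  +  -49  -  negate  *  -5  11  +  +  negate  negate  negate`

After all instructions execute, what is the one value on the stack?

21584

5      : 5
-4     : 5 -4
/      : -1
5      : -1 5
-      : -6
-4     : -6 -4
*      : 24
8      : 24 8
*      : 192
11     : 192 11
2      : 192 11 2
*      : 192 22
-      : 170
54     : 170 54
-24    : 170 54 -24
negate : 170 54 24
+      : 170 78
-49    : 170 78 -49
-      : 170 127
negate : 170 -127
*      : -21590
-5     : -21590 -5
11     : -21590 -5 11
+      : -21590 6
+      : -21584
negate : 21584
negate : -21584
negate : 21584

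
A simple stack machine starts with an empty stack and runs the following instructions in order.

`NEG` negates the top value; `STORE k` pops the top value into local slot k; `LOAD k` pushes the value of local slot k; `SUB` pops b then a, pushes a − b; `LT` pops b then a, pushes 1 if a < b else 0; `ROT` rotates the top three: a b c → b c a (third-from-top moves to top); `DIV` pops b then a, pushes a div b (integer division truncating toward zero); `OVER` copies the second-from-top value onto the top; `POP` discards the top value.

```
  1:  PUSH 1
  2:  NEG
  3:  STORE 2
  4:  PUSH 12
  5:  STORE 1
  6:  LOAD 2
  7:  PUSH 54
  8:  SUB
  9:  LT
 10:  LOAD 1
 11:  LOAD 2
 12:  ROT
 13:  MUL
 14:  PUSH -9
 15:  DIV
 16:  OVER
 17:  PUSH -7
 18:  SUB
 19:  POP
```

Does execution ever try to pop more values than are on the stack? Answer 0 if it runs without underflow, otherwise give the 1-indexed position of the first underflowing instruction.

9

PUSH 1  → 1
NEG     → -1
STORE 2 → (empty)
PUSH 12 → 12
STORE 1 → (empty)
LOAD 2  → -1
PUSH 54 → -1 54
SUB     → -55
LT  — needs 2 operands, stack has 1 → underflow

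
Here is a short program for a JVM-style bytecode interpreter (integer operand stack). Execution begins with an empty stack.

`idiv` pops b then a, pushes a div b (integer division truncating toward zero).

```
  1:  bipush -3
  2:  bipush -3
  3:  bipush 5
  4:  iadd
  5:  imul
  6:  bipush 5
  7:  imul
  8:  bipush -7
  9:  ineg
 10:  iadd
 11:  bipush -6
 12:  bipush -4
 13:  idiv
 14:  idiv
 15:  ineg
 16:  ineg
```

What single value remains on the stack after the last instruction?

-23

bipush -3 -> [-3]
bipush -3 -> [-3, -3]
bipush 5  -> [-3, -3, 5]
iadd      -> [-3, 2]
imul      -> [-6]
bipush 5  -> [-6, 5]
imul      -> [-30]
bipush -7 -> [-30, -7]
ineg      -> [-30, 7]
iadd      -> [-23]
bipush -6 -> [-23, -6]
bipush -4 -> [-23, -6, -4]
idiv      -> [-23, 1]
idiv      -> [-23]
ineg      -> [23]
ineg      -> [-23]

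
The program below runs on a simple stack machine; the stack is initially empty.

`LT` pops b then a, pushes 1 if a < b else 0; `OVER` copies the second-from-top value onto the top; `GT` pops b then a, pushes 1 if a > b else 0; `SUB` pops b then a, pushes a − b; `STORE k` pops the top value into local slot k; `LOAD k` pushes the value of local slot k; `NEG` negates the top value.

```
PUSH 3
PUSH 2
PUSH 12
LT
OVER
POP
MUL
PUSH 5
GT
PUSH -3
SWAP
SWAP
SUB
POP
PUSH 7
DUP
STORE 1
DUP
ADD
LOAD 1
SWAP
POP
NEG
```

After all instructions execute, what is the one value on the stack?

PUSH 3  -> 3
PUSH 2  -> 3 2
PUSH 12 -> 3 2 12
LT      -> 3 1
OVER    -> 3 1 3
POP     -> 3 1
MUL     -> 3
PUSH 5  -> 3 5
GT      -> 0
PUSH -3 -> 0 -3
SWAP    -> -3 0
SWAP    -> 0 -3
SUB     -> 3
POP     -> (empty)
PUSH 7  -> 7
DUP     -> 7 7
STORE 1 -> 7
DUP     -> 7 7
ADD     -> 14
LOAD 1  -> 14 7
SWAP    -> 7 14
POP     -> 7
NEG     -> -7

-7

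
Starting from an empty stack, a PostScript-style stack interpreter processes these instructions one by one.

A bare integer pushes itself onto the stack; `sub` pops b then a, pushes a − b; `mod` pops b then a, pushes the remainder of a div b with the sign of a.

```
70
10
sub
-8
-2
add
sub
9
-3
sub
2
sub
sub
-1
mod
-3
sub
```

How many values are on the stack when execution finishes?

70   70
10   70 10
sub  60
-8   60 -8
-2   60 -8 -2
add  60 -10
sub  70
9    70 9
-3   70 9 -3
sub  70 12
2    70 12 2
sub  70 10
sub  60
-1   60 -1
mod  0
-3   0 -3
sub  3

1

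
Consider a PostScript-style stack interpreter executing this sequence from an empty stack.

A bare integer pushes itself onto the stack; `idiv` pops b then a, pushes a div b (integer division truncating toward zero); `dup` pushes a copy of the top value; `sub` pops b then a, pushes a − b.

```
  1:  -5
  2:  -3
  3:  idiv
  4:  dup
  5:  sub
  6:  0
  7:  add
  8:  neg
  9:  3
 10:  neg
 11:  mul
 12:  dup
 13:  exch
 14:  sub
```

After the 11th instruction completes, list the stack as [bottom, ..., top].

[0]

-5   → [-5]
-3   → [-5, -3]
idiv → [1]
dup  → [1, 1]
sub  → [0]
0    → [0, 0]
add  → [0]
neg  → [0]
3    → [0, 3]
neg  → [0, -3]
mul  → [0]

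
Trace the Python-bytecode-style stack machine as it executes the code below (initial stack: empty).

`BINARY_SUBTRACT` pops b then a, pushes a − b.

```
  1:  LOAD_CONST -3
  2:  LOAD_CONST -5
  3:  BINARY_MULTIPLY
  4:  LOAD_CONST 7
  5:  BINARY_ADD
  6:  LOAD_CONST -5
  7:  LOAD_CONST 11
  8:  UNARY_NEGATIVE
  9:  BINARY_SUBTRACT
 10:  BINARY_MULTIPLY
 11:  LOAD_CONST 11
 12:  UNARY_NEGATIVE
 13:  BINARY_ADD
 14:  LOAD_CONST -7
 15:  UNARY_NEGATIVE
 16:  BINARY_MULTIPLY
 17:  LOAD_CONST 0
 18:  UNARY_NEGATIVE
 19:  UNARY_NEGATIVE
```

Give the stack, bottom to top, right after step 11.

LOAD_CONST -3    -3
LOAD_CONST -5    -3 -5
BINARY_MULTIPLY  15
LOAD_CONST 7     15 7
BINARY_ADD       22
LOAD_CONST -5    22 -5
LOAD_CONST 11    22 -5 11
UNARY_NEGATIVE   22 -5 -11
BINARY_SUBTRACT  22 6
BINARY_MULTIPLY  132
LOAD_CONST 11    132 11

[132, 11]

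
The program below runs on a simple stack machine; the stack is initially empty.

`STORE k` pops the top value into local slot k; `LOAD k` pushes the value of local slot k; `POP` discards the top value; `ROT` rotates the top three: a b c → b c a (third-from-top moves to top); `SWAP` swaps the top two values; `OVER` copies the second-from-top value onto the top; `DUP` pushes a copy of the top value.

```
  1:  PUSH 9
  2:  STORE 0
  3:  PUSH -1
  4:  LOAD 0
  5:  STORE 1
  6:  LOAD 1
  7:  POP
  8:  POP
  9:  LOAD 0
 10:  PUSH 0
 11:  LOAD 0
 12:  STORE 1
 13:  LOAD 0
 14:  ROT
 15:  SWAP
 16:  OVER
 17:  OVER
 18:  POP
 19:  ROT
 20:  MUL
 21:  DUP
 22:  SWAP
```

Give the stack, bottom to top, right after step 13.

PUSH 9  → [9]
STORE 0 → []
PUSH -1 → [-1]
LOAD 0  → [-1, 9]
STORE 1 → [-1]
LOAD 1  → [-1, 9]
POP     → [-1]
POP     → []
LOAD 0  → [9]
PUSH 0  → [9, 0]
LOAD 0  → [9, 0, 9]
STORE 1 → [9, 0]
LOAD 0  → [9, 0, 9]

[9, 0, 9]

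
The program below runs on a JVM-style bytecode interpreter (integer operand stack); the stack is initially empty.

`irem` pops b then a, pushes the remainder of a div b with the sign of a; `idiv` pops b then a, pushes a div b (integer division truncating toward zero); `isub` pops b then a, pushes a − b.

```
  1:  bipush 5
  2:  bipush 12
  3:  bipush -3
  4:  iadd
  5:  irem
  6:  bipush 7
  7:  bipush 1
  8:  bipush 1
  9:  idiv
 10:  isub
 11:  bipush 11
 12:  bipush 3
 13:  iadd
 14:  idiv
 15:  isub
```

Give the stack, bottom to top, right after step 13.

bipush 5   [5]
bipush 12  [5, 12]
bipush -3  [5, 12, -3]
iadd       [5, 9]
irem       [5]
bipush 7   [5, 7]
bipush 1   [5, 7, 1]
bipush 1   [5, 7, 1, 1]
idiv       [5, 7, 1]
isub       [5, 6]
bipush 11  [5, 6, 11]
bipush 3   [5, 6, 11, 3]
iadd       [5, 6, 14]

[5, 6, 14]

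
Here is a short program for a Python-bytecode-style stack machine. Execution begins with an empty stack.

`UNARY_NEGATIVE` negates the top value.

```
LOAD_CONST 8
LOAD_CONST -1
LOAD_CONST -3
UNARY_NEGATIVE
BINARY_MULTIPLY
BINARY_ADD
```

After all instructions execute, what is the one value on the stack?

5

LOAD_CONST 8    : 8
LOAD_CONST -1   : 8 -1
LOAD_CONST -3   : 8 -1 -3
UNARY_NEGATIVE  : 8 -1 3
BINARY_MULTIPLY : 8 -3
BINARY_ADD      : 5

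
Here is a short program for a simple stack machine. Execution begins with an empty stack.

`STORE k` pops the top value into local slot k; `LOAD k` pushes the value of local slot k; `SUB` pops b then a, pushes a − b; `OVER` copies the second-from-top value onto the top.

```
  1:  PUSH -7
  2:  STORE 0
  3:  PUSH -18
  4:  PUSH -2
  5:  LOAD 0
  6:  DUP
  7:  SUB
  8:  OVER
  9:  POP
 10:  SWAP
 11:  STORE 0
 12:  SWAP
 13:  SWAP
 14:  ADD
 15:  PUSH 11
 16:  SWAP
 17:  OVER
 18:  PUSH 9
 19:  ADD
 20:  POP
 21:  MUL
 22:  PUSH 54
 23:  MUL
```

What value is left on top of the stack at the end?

-10692

PUSH -7  : -7
STORE 0  : (empty)
PUSH -18 : -18
PUSH -2  : -18 -2
LOAD 0   : -18 -2 -7
DUP      : -18 -2 -7 -7
SUB      : -18 -2 0
OVER     : -18 -2 0 -2
POP      : -18 -2 0
SWAP     : -18 0 -2
STORE 0  : -18 0
SWAP     : 0 -18
SWAP     : -18 0
ADD      : -18
PUSH 11  : -18 11
SWAP     : 11 -18
OVER     : 11 -18 11
PUSH 9   : 11 -18 11 9
ADD      : 11 -18 20
POP      : 11 -18
MUL      : -198
PUSH 54  : -198 54
MUL      : -10692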